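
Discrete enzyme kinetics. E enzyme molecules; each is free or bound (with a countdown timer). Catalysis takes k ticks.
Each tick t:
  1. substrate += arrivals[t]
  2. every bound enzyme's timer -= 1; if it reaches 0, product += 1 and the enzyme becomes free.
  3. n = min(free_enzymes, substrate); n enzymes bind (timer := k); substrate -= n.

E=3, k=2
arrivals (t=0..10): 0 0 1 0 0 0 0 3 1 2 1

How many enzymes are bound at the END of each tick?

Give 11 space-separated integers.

t=0: arr=0 -> substrate=0 bound=0 product=0
t=1: arr=0 -> substrate=0 bound=0 product=0
t=2: arr=1 -> substrate=0 bound=1 product=0
t=3: arr=0 -> substrate=0 bound=1 product=0
t=4: arr=0 -> substrate=0 bound=0 product=1
t=5: arr=0 -> substrate=0 bound=0 product=1
t=6: arr=0 -> substrate=0 bound=0 product=1
t=7: arr=3 -> substrate=0 bound=3 product=1
t=8: arr=1 -> substrate=1 bound=3 product=1
t=9: arr=2 -> substrate=0 bound=3 product=4
t=10: arr=1 -> substrate=1 bound=3 product=4

Answer: 0 0 1 1 0 0 0 3 3 3 3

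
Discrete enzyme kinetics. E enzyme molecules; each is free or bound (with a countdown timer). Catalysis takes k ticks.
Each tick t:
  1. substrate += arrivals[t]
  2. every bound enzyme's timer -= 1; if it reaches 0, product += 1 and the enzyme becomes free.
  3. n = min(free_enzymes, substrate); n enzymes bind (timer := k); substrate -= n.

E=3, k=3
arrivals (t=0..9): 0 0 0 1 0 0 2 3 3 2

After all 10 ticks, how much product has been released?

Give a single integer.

t=0: arr=0 -> substrate=0 bound=0 product=0
t=1: arr=0 -> substrate=0 bound=0 product=0
t=2: arr=0 -> substrate=0 bound=0 product=0
t=3: arr=1 -> substrate=0 bound=1 product=0
t=4: arr=0 -> substrate=0 bound=1 product=0
t=5: arr=0 -> substrate=0 bound=1 product=0
t=6: arr=2 -> substrate=0 bound=2 product=1
t=7: arr=3 -> substrate=2 bound=3 product=1
t=8: arr=3 -> substrate=5 bound=3 product=1
t=9: arr=2 -> substrate=5 bound=3 product=3

Answer: 3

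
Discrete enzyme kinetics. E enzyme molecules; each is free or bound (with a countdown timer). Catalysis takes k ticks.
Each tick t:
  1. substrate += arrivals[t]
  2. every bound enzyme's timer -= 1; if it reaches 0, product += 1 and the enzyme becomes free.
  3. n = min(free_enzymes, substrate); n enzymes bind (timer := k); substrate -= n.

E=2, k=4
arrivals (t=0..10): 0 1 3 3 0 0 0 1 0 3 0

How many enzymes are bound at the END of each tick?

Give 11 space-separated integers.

t=0: arr=0 -> substrate=0 bound=0 product=0
t=1: arr=1 -> substrate=0 bound=1 product=0
t=2: arr=3 -> substrate=2 bound=2 product=0
t=3: arr=3 -> substrate=5 bound=2 product=0
t=4: arr=0 -> substrate=5 bound=2 product=0
t=5: arr=0 -> substrate=4 bound=2 product=1
t=6: arr=0 -> substrate=3 bound=2 product=2
t=7: arr=1 -> substrate=4 bound=2 product=2
t=8: arr=0 -> substrate=4 bound=2 product=2
t=9: arr=3 -> substrate=6 bound=2 product=3
t=10: arr=0 -> substrate=5 bound=2 product=4

Answer: 0 1 2 2 2 2 2 2 2 2 2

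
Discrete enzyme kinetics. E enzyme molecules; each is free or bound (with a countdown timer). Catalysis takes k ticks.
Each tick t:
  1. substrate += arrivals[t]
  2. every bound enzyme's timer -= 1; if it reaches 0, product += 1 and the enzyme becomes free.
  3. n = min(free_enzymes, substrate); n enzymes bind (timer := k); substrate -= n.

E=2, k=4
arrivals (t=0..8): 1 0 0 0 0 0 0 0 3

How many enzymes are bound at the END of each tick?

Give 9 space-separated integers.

Answer: 1 1 1 1 0 0 0 0 2

Derivation:
t=0: arr=1 -> substrate=0 bound=1 product=0
t=1: arr=0 -> substrate=0 bound=1 product=0
t=2: arr=0 -> substrate=0 bound=1 product=0
t=3: arr=0 -> substrate=0 bound=1 product=0
t=4: arr=0 -> substrate=0 bound=0 product=1
t=5: arr=0 -> substrate=0 bound=0 product=1
t=6: arr=0 -> substrate=0 bound=0 product=1
t=7: arr=0 -> substrate=0 bound=0 product=1
t=8: arr=3 -> substrate=1 bound=2 product=1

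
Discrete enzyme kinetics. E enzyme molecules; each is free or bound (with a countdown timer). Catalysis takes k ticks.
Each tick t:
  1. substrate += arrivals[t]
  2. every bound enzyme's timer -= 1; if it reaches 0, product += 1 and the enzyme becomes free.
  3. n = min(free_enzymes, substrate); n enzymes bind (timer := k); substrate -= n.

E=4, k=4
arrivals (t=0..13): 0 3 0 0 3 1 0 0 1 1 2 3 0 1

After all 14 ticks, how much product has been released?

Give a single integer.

Answer: 9

Derivation:
t=0: arr=0 -> substrate=0 bound=0 product=0
t=1: arr=3 -> substrate=0 bound=3 product=0
t=2: arr=0 -> substrate=0 bound=3 product=0
t=3: arr=0 -> substrate=0 bound=3 product=0
t=4: arr=3 -> substrate=2 bound=4 product=0
t=5: arr=1 -> substrate=0 bound=4 product=3
t=6: arr=0 -> substrate=0 bound=4 product=3
t=7: arr=0 -> substrate=0 bound=4 product=3
t=8: arr=1 -> substrate=0 bound=4 product=4
t=9: arr=1 -> substrate=0 bound=2 product=7
t=10: arr=2 -> substrate=0 bound=4 product=7
t=11: arr=3 -> substrate=3 bound=4 product=7
t=12: arr=0 -> substrate=2 bound=4 product=8
t=13: arr=1 -> substrate=2 bound=4 product=9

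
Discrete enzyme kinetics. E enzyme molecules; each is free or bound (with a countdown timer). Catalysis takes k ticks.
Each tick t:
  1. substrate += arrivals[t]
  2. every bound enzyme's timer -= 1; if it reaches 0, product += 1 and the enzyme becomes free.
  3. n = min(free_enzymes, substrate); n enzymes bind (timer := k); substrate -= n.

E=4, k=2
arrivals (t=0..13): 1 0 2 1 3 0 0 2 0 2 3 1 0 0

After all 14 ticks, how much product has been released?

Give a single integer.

t=0: arr=1 -> substrate=0 bound=1 product=0
t=1: arr=0 -> substrate=0 bound=1 product=0
t=2: arr=2 -> substrate=0 bound=2 product=1
t=3: arr=1 -> substrate=0 bound=3 product=1
t=4: arr=3 -> substrate=0 bound=4 product=3
t=5: arr=0 -> substrate=0 bound=3 product=4
t=6: arr=0 -> substrate=0 bound=0 product=7
t=7: arr=2 -> substrate=0 bound=2 product=7
t=8: arr=0 -> substrate=0 bound=2 product=7
t=9: arr=2 -> substrate=0 bound=2 product=9
t=10: arr=3 -> substrate=1 bound=4 product=9
t=11: arr=1 -> substrate=0 bound=4 product=11
t=12: arr=0 -> substrate=0 bound=2 product=13
t=13: arr=0 -> substrate=0 bound=0 product=15

Answer: 15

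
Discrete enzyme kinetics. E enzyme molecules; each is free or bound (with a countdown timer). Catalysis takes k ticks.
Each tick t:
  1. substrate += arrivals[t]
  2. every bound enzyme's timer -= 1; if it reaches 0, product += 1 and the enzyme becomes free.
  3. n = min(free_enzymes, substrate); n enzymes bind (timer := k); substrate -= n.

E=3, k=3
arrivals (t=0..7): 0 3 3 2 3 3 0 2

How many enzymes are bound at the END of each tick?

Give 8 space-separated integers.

t=0: arr=0 -> substrate=0 bound=0 product=0
t=1: arr=3 -> substrate=0 bound=3 product=0
t=2: arr=3 -> substrate=3 bound=3 product=0
t=3: arr=2 -> substrate=5 bound=3 product=0
t=4: arr=3 -> substrate=5 bound=3 product=3
t=5: arr=3 -> substrate=8 bound=3 product=3
t=6: arr=0 -> substrate=8 bound=3 product=3
t=7: arr=2 -> substrate=7 bound=3 product=6

Answer: 0 3 3 3 3 3 3 3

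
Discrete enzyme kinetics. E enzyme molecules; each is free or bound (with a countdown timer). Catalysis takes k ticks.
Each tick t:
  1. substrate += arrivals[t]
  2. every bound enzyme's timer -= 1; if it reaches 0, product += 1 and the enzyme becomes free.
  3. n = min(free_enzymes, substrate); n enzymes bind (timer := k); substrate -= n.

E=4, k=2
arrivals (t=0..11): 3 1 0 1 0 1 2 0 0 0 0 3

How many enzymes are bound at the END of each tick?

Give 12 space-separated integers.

Answer: 3 4 1 1 1 1 3 2 0 0 0 3

Derivation:
t=0: arr=3 -> substrate=0 bound=3 product=0
t=1: arr=1 -> substrate=0 bound=4 product=0
t=2: arr=0 -> substrate=0 bound=1 product=3
t=3: arr=1 -> substrate=0 bound=1 product=4
t=4: arr=0 -> substrate=0 bound=1 product=4
t=5: arr=1 -> substrate=0 bound=1 product=5
t=6: arr=2 -> substrate=0 bound=3 product=5
t=7: arr=0 -> substrate=0 bound=2 product=6
t=8: arr=0 -> substrate=0 bound=0 product=8
t=9: arr=0 -> substrate=0 bound=0 product=8
t=10: arr=0 -> substrate=0 bound=0 product=8
t=11: arr=3 -> substrate=0 bound=3 product=8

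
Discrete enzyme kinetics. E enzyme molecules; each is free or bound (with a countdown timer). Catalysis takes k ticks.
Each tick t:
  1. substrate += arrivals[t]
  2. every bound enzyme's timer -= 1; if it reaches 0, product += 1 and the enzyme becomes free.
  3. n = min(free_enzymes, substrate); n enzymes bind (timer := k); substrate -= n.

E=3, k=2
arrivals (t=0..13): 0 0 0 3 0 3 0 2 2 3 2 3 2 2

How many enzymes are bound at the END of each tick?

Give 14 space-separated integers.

Answer: 0 0 0 3 3 3 3 2 3 3 3 3 3 3

Derivation:
t=0: arr=0 -> substrate=0 bound=0 product=0
t=1: arr=0 -> substrate=0 bound=0 product=0
t=2: arr=0 -> substrate=0 bound=0 product=0
t=3: arr=3 -> substrate=0 bound=3 product=0
t=4: arr=0 -> substrate=0 bound=3 product=0
t=5: arr=3 -> substrate=0 bound=3 product=3
t=6: arr=0 -> substrate=0 bound=3 product=3
t=7: arr=2 -> substrate=0 bound=2 product=6
t=8: arr=2 -> substrate=1 bound=3 product=6
t=9: arr=3 -> substrate=2 bound=3 product=8
t=10: arr=2 -> substrate=3 bound=3 product=9
t=11: arr=3 -> substrate=4 bound=3 product=11
t=12: arr=2 -> substrate=5 bound=3 product=12
t=13: arr=2 -> substrate=5 bound=3 product=14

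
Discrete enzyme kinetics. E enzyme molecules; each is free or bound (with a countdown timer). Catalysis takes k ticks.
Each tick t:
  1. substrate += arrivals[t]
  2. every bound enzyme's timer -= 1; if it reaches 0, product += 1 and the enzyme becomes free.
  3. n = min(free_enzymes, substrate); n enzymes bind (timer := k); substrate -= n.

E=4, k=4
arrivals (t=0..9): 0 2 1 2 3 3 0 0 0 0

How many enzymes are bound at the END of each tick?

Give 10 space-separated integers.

t=0: arr=0 -> substrate=0 bound=0 product=0
t=1: arr=2 -> substrate=0 bound=2 product=0
t=2: arr=1 -> substrate=0 bound=3 product=0
t=3: arr=2 -> substrate=1 bound=4 product=0
t=4: arr=3 -> substrate=4 bound=4 product=0
t=5: arr=3 -> substrate=5 bound=4 product=2
t=6: arr=0 -> substrate=4 bound=4 product=3
t=7: arr=0 -> substrate=3 bound=4 product=4
t=8: arr=0 -> substrate=3 bound=4 product=4
t=9: arr=0 -> substrate=1 bound=4 product=6

Answer: 0 2 3 4 4 4 4 4 4 4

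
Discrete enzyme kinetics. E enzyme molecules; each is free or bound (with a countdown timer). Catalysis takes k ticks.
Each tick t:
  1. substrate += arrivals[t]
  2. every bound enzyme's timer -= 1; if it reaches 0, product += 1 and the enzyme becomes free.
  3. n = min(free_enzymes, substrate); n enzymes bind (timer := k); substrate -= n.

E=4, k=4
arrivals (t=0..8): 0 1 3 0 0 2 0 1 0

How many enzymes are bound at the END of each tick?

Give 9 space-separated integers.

Answer: 0 1 4 4 4 4 2 3 3

Derivation:
t=0: arr=0 -> substrate=0 bound=0 product=0
t=1: arr=1 -> substrate=0 bound=1 product=0
t=2: arr=3 -> substrate=0 bound=4 product=0
t=3: arr=0 -> substrate=0 bound=4 product=0
t=4: arr=0 -> substrate=0 bound=4 product=0
t=5: arr=2 -> substrate=1 bound=4 product=1
t=6: arr=0 -> substrate=0 bound=2 product=4
t=7: arr=1 -> substrate=0 bound=3 product=4
t=8: arr=0 -> substrate=0 bound=3 product=4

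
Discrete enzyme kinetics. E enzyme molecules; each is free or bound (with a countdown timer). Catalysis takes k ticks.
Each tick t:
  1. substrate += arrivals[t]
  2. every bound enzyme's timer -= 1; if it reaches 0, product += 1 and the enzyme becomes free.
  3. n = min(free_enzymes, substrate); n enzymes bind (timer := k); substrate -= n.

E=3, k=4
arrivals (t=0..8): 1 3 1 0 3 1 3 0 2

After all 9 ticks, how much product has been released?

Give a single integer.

Answer: 4

Derivation:
t=0: arr=1 -> substrate=0 bound=1 product=0
t=1: arr=3 -> substrate=1 bound=3 product=0
t=2: arr=1 -> substrate=2 bound=3 product=0
t=3: arr=0 -> substrate=2 bound=3 product=0
t=4: arr=3 -> substrate=4 bound=3 product=1
t=5: arr=1 -> substrate=3 bound=3 product=3
t=6: arr=3 -> substrate=6 bound=3 product=3
t=7: arr=0 -> substrate=6 bound=3 product=3
t=8: arr=2 -> substrate=7 bound=3 product=4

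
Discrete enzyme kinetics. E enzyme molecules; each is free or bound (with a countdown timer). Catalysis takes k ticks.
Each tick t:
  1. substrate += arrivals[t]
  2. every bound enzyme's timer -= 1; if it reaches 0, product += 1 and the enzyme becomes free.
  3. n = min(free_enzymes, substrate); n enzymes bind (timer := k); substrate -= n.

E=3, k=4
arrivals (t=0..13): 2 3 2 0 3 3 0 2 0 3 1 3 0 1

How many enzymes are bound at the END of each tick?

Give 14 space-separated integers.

t=0: arr=2 -> substrate=0 bound=2 product=0
t=1: arr=3 -> substrate=2 bound=3 product=0
t=2: arr=2 -> substrate=4 bound=3 product=0
t=3: arr=0 -> substrate=4 bound=3 product=0
t=4: arr=3 -> substrate=5 bound=3 product=2
t=5: arr=3 -> substrate=7 bound=3 product=3
t=6: arr=0 -> substrate=7 bound=3 product=3
t=7: arr=2 -> substrate=9 bound=3 product=3
t=8: arr=0 -> substrate=7 bound=3 product=5
t=9: arr=3 -> substrate=9 bound=3 product=6
t=10: arr=1 -> substrate=10 bound=3 product=6
t=11: arr=3 -> substrate=13 bound=3 product=6
t=12: arr=0 -> substrate=11 bound=3 product=8
t=13: arr=1 -> substrate=11 bound=3 product=9

Answer: 2 3 3 3 3 3 3 3 3 3 3 3 3 3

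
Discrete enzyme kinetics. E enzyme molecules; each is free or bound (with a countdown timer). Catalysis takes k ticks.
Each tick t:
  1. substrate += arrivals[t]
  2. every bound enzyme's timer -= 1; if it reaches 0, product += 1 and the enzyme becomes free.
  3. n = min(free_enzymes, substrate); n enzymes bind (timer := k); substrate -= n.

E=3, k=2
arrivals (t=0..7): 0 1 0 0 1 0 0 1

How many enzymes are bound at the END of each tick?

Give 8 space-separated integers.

Answer: 0 1 1 0 1 1 0 1

Derivation:
t=0: arr=0 -> substrate=0 bound=0 product=0
t=1: arr=1 -> substrate=0 bound=1 product=0
t=2: arr=0 -> substrate=0 bound=1 product=0
t=3: arr=0 -> substrate=0 bound=0 product=1
t=4: arr=1 -> substrate=0 bound=1 product=1
t=5: arr=0 -> substrate=0 bound=1 product=1
t=6: arr=0 -> substrate=0 bound=0 product=2
t=7: arr=1 -> substrate=0 bound=1 product=2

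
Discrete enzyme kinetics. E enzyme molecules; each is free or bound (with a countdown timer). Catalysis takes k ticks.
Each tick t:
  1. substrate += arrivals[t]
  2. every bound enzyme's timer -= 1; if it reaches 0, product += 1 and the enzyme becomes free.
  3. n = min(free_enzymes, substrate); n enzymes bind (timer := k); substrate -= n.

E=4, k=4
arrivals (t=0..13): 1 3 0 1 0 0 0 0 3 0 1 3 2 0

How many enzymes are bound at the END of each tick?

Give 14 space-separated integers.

Answer: 1 4 4 4 4 1 1 1 3 3 4 4 4 4

Derivation:
t=0: arr=1 -> substrate=0 bound=1 product=0
t=1: arr=3 -> substrate=0 bound=4 product=0
t=2: arr=0 -> substrate=0 bound=4 product=0
t=3: arr=1 -> substrate=1 bound=4 product=0
t=4: arr=0 -> substrate=0 bound=4 product=1
t=5: arr=0 -> substrate=0 bound=1 product=4
t=6: arr=0 -> substrate=0 bound=1 product=4
t=7: arr=0 -> substrate=0 bound=1 product=4
t=8: arr=3 -> substrate=0 bound=3 product=5
t=9: arr=0 -> substrate=0 bound=3 product=5
t=10: arr=1 -> substrate=0 bound=4 product=5
t=11: arr=3 -> substrate=3 bound=4 product=5
t=12: arr=2 -> substrate=2 bound=4 product=8
t=13: arr=0 -> substrate=2 bound=4 product=8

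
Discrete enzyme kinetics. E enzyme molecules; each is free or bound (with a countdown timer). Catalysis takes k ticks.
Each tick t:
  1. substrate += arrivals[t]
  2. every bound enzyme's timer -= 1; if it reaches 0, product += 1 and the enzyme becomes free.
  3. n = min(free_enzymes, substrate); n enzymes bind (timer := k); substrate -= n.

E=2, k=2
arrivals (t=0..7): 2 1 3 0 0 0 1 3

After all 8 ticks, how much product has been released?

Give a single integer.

t=0: arr=2 -> substrate=0 bound=2 product=0
t=1: arr=1 -> substrate=1 bound=2 product=0
t=2: arr=3 -> substrate=2 bound=2 product=2
t=3: arr=0 -> substrate=2 bound=2 product=2
t=4: arr=0 -> substrate=0 bound=2 product=4
t=5: arr=0 -> substrate=0 bound=2 product=4
t=6: arr=1 -> substrate=0 bound=1 product=6
t=7: arr=3 -> substrate=2 bound=2 product=6

Answer: 6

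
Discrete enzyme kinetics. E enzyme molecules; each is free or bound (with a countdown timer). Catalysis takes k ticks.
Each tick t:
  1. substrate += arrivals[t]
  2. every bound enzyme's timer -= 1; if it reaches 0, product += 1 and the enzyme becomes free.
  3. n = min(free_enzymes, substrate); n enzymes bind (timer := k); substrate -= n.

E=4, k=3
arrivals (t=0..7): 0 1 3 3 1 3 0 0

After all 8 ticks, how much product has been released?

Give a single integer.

t=0: arr=0 -> substrate=0 bound=0 product=0
t=1: arr=1 -> substrate=0 bound=1 product=0
t=2: arr=3 -> substrate=0 bound=4 product=0
t=3: arr=3 -> substrate=3 bound=4 product=0
t=4: arr=1 -> substrate=3 bound=4 product=1
t=5: arr=3 -> substrate=3 bound=4 product=4
t=6: arr=0 -> substrate=3 bound=4 product=4
t=7: arr=0 -> substrate=2 bound=4 product=5

Answer: 5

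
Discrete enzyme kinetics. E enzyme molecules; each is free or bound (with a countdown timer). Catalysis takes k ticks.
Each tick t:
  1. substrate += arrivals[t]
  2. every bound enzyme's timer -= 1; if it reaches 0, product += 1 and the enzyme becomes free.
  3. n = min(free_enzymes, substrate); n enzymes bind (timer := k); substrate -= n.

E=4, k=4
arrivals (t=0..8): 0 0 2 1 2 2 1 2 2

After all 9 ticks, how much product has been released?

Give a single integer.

t=0: arr=0 -> substrate=0 bound=0 product=0
t=1: arr=0 -> substrate=0 bound=0 product=0
t=2: arr=2 -> substrate=0 bound=2 product=0
t=3: arr=1 -> substrate=0 bound=3 product=0
t=4: arr=2 -> substrate=1 bound=4 product=0
t=5: arr=2 -> substrate=3 bound=4 product=0
t=6: arr=1 -> substrate=2 bound=4 product=2
t=7: arr=2 -> substrate=3 bound=4 product=3
t=8: arr=2 -> substrate=4 bound=4 product=4

Answer: 4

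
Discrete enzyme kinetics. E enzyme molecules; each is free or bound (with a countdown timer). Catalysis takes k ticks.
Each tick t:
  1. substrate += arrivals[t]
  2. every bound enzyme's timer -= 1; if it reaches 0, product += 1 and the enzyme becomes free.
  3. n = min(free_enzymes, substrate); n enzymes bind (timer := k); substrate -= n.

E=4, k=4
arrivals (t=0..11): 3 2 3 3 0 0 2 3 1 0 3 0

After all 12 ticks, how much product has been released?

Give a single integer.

Answer: 8

Derivation:
t=0: arr=3 -> substrate=0 bound=3 product=0
t=1: arr=2 -> substrate=1 bound=4 product=0
t=2: arr=3 -> substrate=4 bound=4 product=0
t=3: arr=3 -> substrate=7 bound=4 product=0
t=4: arr=0 -> substrate=4 bound=4 product=3
t=5: arr=0 -> substrate=3 bound=4 product=4
t=6: arr=2 -> substrate=5 bound=4 product=4
t=7: arr=3 -> substrate=8 bound=4 product=4
t=8: arr=1 -> substrate=6 bound=4 product=7
t=9: arr=0 -> substrate=5 bound=4 product=8
t=10: arr=3 -> substrate=8 bound=4 product=8
t=11: arr=0 -> substrate=8 bound=4 product=8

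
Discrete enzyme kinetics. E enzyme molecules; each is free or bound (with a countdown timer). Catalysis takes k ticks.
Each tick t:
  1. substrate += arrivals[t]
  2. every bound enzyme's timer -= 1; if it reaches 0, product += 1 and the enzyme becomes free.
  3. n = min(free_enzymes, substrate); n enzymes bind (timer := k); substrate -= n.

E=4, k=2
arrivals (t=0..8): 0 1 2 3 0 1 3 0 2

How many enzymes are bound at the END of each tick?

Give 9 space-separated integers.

Answer: 0 1 3 4 3 2 4 3 2

Derivation:
t=0: arr=0 -> substrate=0 bound=0 product=0
t=1: arr=1 -> substrate=0 bound=1 product=0
t=2: arr=2 -> substrate=0 bound=3 product=0
t=3: arr=3 -> substrate=1 bound=4 product=1
t=4: arr=0 -> substrate=0 bound=3 product=3
t=5: arr=1 -> substrate=0 bound=2 product=5
t=6: arr=3 -> substrate=0 bound=4 product=6
t=7: arr=0 -> substrate=0 bound=3 product=7
t=8: arr=2 -> substrate=0 bound=2 product=10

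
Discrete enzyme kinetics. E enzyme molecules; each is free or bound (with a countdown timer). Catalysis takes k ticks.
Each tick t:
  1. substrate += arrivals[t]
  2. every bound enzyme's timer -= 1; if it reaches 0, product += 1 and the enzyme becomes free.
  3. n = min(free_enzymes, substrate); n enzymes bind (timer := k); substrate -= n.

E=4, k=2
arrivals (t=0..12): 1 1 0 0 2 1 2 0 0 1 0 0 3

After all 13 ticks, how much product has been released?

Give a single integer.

t=0: arr=1 -> substrate=0 bound=1 product=0
t=1: arr=1 -> substrate=0 bound=2 product=0
t=2: arr=0 -> substrate=0 bound=1 product=1
t=3: arr=0 -> substrate=0 bound=0 product=2
t=4: arr=2 -> substrate=0 bound=2 product=2
t=5: arr=1 -> substrate=0 bound=3 product=2
t=6: arr=2 -> substrate=0 bound=3 product=4
t=7: arr=0 -> substrate=0 bound=2 product=5
t=8: arr=0 -> substrate=0 bound=0 product=7
t=9: arr=1 -> substrate=0 bound=1 product=7
t=10: arr=0 -> substrate=0 bound=1 product=7
t=11: arr=0 -> substrate=0 bound=0 product=8
t=12: arr=3 -> substrate=0 bound=3 product=8

Answer: 8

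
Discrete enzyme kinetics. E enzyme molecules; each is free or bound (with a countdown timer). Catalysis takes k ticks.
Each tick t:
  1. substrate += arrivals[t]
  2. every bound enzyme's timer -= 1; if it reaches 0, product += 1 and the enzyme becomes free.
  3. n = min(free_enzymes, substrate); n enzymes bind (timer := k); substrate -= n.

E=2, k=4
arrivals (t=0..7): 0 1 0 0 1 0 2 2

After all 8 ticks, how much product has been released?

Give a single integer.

t=0: arr=0 -> substrate=0 bound=0 product=0
t=1: arr=1 -> substrate=0 bound=1 product=0
t=2: arr=0 -> substrate=0 bound=1 product=0
t=3: arr=0 -> substrate=0 bound=1 product=0
t=4: arr=1 -> substrate=0 bound=2 product=0
t=5: arr=0 -> substrate=0 bound=1 product=1
t=6: arr=2 -> substrate=1 bound=2 product=1
t=7: arr=2 -> substrate=3 bound=2 product=1

Answer: 1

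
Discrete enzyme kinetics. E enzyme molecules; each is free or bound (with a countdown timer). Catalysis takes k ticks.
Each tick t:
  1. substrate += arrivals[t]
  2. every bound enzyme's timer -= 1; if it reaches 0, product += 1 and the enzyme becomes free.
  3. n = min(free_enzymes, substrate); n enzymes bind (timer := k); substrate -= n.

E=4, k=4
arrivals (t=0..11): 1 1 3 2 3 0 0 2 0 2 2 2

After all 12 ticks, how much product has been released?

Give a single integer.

t=0: arr=1 -> substrate=0 bound=1 product=0
t=1: arr=1 -> substrate=0 bound=2 product=0
t=2: arr=3 -> substrate=1 bound=4 product=0
t=3: arr=2 -> substrate=3 bound=4 product=0
t=4: arr=3 -> substrate=5 bound=4 product=1
t=5: arr=0 -> substrate=4 bound=4 product=2
t=6: arr=0 -> substrate=2 bound=4 product=4
t=7: arr=2 -> substrate=4 bound=4 product=4
t=8: arr=0 -> substrate=3 bound=4 product=5
t=9: arr=2 -> substrate=4 bound=4 product=6
t=10: arr=2 -> substrate=4 bound=4 product=8
t=11: arr=2 -> substrate=6 bound=4 product=8

Answer: 8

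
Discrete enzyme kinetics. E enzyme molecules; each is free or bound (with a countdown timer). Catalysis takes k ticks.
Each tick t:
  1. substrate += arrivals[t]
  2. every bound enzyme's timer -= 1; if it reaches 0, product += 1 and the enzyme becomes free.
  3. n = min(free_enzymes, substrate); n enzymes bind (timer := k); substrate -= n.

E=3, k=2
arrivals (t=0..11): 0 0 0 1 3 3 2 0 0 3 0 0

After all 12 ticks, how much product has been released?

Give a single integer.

t=0: arr=0 -> substrate=0 bound=0 product=0
t=1: arr=0 -> substrate=0 bound=0 product=0
t=2: arr=0 -> substrate=0 bound=0 product=0
t=3: arr=1 -> substrate=0 bound=1 product=0
t=4: arr=3 -> substrate=1 bound=3 product=0
t=5: arr=3 -> substrate=3 bound=3 product=1
t=6: arr=2 -> substrate=3 bound=3 product=3
t=7: arr=0 -> substrate=2 bound=3 product=4
t=8: arr=0 -> substrate=0 bound=3 product=6
t=9: arr=3 -> substrate=2 bound=3 product=7
t=10: arr=0 -> substrate=0 bound=3 product=9
t=11: arr=0 -> substrate=0 bound=2 product=10

Answer: 10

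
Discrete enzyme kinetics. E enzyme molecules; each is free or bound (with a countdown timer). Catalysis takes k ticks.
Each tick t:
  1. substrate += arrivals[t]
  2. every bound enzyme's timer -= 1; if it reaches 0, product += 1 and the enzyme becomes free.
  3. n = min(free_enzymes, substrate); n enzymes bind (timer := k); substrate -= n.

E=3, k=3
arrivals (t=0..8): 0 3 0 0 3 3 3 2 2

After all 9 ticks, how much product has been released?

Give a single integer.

Answer: 6

Derivation:
t=0: arr=0 -> substrate=0 bound=0 product=0
t=1: arr=3 -> substrate=0 bound=3 product=0
t=2: arr=0 -> substrate=0 bound=3 product=0
t=3: arr=0 -> substrate=0 bound=3 product=0
t=4: arr=3 -> substrate=0 bound=3 product=3
t=5: arr=3 -> substrate=3 bound=3 product=3
t=6: arr=3 -> substrate=6 bound=3 product=3
t=7: arr=2 -> substrate=5 bound=3 product=6
t=8: arr=2 -> substrate=7 bound=3 product=6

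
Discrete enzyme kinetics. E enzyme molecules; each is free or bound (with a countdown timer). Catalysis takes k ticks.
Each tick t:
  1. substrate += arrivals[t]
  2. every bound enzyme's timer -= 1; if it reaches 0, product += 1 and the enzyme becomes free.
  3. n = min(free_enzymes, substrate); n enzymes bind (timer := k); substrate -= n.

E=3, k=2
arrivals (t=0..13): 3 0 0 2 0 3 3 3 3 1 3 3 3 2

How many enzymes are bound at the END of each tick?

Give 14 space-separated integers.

t=0: arr=3 -> substrate=0 bound=3 product=0
t=1: arr=0 -> substrate=0 bound=3 product=0
t=2: arr=0 -> substrate=0 bound=0 product=3
t=3: arr=2 -> substrate=0 bound=2 product=3
t=4: arr=0 -> substrate=0 bound=2 product=3
t=5: arr=3 -> substrate=0 bound=3 product=5
t=6: arr=3 -> substrate=3 bound=3 product=5
t=7: arr=3 -> substrate=3 bound=3 product=8
t=8: arr=3 -> substrate=6 bound=3 product=8
t=9: arr=1 -> substrate=4 bound=3 product=11
t=10: arr=3 -> substrate=7 bound=3 product=11
t=11: arr=3 -> substrate=7 bound=3 product=14
t=12: arr=3 -> substrate=10 bound=3 product=14
t=13: arr=2 -> substrate=9 bound=3 product=17

Answer: 3 3 0 2 2 3 3 3 3 3 3 3 3 3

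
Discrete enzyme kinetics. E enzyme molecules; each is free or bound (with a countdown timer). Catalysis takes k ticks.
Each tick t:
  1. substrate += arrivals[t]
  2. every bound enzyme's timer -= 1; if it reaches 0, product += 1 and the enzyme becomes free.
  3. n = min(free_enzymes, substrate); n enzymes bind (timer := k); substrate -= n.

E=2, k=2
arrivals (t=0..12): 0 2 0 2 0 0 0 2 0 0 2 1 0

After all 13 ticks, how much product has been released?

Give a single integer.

Answer: 8

Derivation:
t=0: arr=0 -> substrate=0 bound=0 product=0
t=1: arr=2 -> substrate=0 bound=2 product=0
t=2: arr=0 -> substrate=0 bound=2 product=0
t=3: arr=2 -> substrate=0 bound=2 product=2
t=4: arr=0 -> substrate=0 bound=2 product=2
t=5: arr=0 -> substrate=0 bound=0 product=4
t=6: arr=0 -> substrate=0 bound=0 product=4
t=7: arr=2 -> substrate=0 bound=2 product=4
t=8: arr=0 -> substrate=0 bound=2 product=4
t=9: arr=0 -> substrate=0 bound=0 product=6
t=10: arr=2 -> substrate=0 bound=2 product=6
t=11: arr=1 -> substrate=1 bound=2 product=6
t=12: arr=0 -> substrate=0 bound=1 product=8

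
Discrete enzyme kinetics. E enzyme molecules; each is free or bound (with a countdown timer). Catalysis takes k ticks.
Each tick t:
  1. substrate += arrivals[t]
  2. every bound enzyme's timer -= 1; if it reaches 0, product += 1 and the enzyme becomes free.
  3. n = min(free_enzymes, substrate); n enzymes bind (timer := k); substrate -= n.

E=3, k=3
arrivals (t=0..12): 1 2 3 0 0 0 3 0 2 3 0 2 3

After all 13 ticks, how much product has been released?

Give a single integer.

t=0: arr=1 -> substrate=0 bound=1 product=0
t=1: arr=2 -> substrate=0 bound=3 product=0
t=2: arr=3 -> substrate=3 bound=3 product=0
t=3: arr=0 -> substrate=2 bound=3 product=1
t=4: arr=0 -> substrate=0 bound=3 product=3
t=5: arr=0 -> substrate=0 bound=3 product=3
t=6: arr=3 -> substrate=2 bound=3 product=4
t=7: arr=0 -> substrate=0 bound=3 product=6
t=8: arr=2 -> substrate=2 bound=3 product=6
t=9: arr=3 -> substrate=4 bound=3 product=7
t=10: arr=0 -> substrate=2 bound=3 product=9
t=11: arr=2 -> substrate=4 bound=3 product=9
t=12: arr=3 -> substrate=6 bound=3 product=10

Answer: 10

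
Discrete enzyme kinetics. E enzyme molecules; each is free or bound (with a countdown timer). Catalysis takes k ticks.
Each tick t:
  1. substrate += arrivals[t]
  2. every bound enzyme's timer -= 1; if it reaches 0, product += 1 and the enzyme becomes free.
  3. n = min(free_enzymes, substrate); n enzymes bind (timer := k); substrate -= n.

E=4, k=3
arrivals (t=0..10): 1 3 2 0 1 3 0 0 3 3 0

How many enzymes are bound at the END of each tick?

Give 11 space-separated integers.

t=0: arr=1 -> substrate=0 bound=1 product=0
t=1: arr=3 -> substrate=0 bound=4 product=0
t=2: arr=2 -> substrate=2 bound=4 product=0
t=3: arr=0 -> substrate=1 bound=4 product=1
t=4: arr=1 -> substrate=0 bound=3 product=4
t=5: arr=3 -> substrate=2 bound=4 product=4
t=6: arr=0 -> substrate=1 bound=4 product=5
t=7: arr=0 -> substrate=0 bound=3 product=7
t=8: arr=3 -> substrate=1 bound=4 product=8
t=9: arr=3 -> substrate=3 bound=4 product=9
t=10: arr=0 -> substrate=2 bound=4 product=10

Answer: 1 4 4 4 3 4 4 3 4 4 4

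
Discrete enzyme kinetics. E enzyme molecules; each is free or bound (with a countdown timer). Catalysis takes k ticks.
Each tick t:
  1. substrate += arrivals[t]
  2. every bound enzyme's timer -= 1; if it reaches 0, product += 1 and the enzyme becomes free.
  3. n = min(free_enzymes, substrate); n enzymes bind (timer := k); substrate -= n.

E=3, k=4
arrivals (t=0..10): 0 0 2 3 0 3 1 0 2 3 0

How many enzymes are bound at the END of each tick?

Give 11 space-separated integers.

t=0: arr=0 -> substrate=0 bound=0 product=0
t=1: arr=0 -> substrate=0 bound=0 product=0
t=2: arr=2 -> substrate=0 bound=2 product=0
t=3: arr=3 -> substrate=2 bound=3 product=0
t=4: arr=0 -> substrate=2 bound=3 product=0
t=5: arr=3 -> substrate=5 bound=3 product=0
t=6: arr=1 -> substrate=4 bound=3 product=2
t=7: arr=0 -> substrate=3 bound=3 product=3
t=8: arr=2 -> substrate=5 bound=3 product=3
t=9: arr=3 -> substrate=8 bound=3 product=3
t=10: arr=0 -> substrate=6 bound=3 product=5

Answer: 0 0 2 3 3 3 3 3 3 3 3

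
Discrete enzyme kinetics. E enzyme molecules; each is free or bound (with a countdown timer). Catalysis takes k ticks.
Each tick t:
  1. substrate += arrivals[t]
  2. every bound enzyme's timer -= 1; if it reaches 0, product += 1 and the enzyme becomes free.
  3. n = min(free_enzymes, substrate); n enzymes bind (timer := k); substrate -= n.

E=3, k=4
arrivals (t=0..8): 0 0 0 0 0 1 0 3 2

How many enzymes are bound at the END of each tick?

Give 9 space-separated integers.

Answer: 0 0 0 0 0 1 1 3 3

Derivation:
t=0: arr=0 -> substrate=0 bound=0 product=0
t=1: arr=0 -> substrate=0 bound=0 product=0
t=2: arr=0 -> substrate=0 bound=0 product=0
t=3: arr=0 -> substrate=0 bound=0 product=0
t=4: arr=0 -> substrate=0 bound=0 product=0
t=5: arr=1 -> substrate=0 bound=1 product=0
t=6: arr=0 -> substrate=0 bound=1 product=0
t=7: arr=3 -> substrate=1 bound=3 product=0
t=8: arr=2 -> substrate=3 bound=3 product=0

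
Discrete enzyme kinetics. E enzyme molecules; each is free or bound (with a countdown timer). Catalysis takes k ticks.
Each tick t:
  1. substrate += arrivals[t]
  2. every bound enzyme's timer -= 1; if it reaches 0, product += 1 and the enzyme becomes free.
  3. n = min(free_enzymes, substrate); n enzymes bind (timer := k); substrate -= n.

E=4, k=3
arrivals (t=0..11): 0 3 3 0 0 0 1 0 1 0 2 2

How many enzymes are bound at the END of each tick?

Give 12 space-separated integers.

Answer: 0 3 4 4 3 2 3 1 2 1 3 4

Derivation:
t=0: arr=0 -> substrate=0 bound=0 product=0
t=1: arr=3 -> substrate=0 bound=3 product=0
t=2: arr=3 -> substrate=2 bound=4 product=0
t=3: arr=0 -> substrate=2 bound=4 product=0
t=4: arr=0 -> substrate=0 bound=3 product=3
t=5: arr=0 -> substrate=0 bound=2 product=4
t=6: arr=1 -> substrate=0 bound=3 product=4
t=7: arr=0 -> substrate=0 bound=1 product=6
t=8: arr=1 -> substrate=0 bound=2 product=6
t=9: arr=0 -> substrate=0 bound=1 product=7
t=10: arr=2 -> substrate=0 bound=3 product=7
t=11: arr=2 -> substrate=0 bound=4 product=8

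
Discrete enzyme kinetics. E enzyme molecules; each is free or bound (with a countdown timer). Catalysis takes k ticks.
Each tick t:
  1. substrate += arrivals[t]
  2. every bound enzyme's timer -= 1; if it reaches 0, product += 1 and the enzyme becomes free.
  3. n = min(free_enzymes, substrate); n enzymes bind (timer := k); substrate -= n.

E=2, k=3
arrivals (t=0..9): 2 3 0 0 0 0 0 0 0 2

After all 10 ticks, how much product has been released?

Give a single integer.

t=0: arr=2 -> substrate=0 bound=2 product=0
t=1: arr=3 -> substrate=3 bound=2 product=0
t=2: arr=0 -> substrate=3 bound=2 product=0
t=3: arr=0 -> substrate=1 bound=2 product=2
t=4: arr=0 -> substrate=1 bound=2 product=2
t=5: arr=0 -> substrate=1 bound=2 product=2
t=6: arr=0 -> substrate=0 bound=1 product=4
t=7: arr=0 -> substrate=0 bound=1 product=4
t=8: arr=0 -> substrate=0 bound=1 product=4
t=9: arr=2 -> substrate=0 bound=2 product=5

Answer: 5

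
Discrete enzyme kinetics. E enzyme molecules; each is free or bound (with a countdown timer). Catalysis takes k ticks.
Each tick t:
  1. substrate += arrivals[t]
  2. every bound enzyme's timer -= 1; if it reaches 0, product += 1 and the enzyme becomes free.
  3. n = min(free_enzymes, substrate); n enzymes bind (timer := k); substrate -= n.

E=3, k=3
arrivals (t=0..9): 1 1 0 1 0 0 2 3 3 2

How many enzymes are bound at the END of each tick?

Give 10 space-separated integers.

t=0: arr=1 -> substrate=0 bound=1 product=0
t=1: arr=1 -> substrate=0 bound=2 product=0
t=2: arr=0 -> substrate=0 bound=2 product=0
t=3: arr=1 -> substrate=0 bound=2 product=1
t=4: arr=0 -> substrate=0 bound=1 product=2
t=5: arr=0 -> substrate=0 bound=1 product=2
t=6: arr=2 -> substrate=0 bound=2 product=3
t=7: arr=3 -> substrate=2 bound=3 product=3
t=8: arr=3 -> substrate=5 bound=3 product=3
t=9: arr=2 -> substrate=5 bound=3 product=5

Answer: 1 2 2 2 1 1 2 3 3 3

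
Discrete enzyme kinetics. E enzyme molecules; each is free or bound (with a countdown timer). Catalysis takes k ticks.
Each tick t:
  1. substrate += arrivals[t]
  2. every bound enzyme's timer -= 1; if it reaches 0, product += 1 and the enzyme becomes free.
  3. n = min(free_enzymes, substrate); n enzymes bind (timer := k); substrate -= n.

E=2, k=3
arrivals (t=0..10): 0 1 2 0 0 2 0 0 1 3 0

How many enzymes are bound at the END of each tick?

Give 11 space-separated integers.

t=0: arr=0 -> substrate=0 bound=0 product=0
t=1: arr=1 -> substrate=0 bound=1 product=0
t=2: arr=2 -> substrate=1 bound=2 product=0
t=3: arr=0 -> substrate=1 bound=2 product=0
t=4: arr=0 -> substrate=0 bound=2 product=1
t=5: arr=2 -> substrate=1 bound=2 product=2
t=6: arr=0 -> substrate=1 bound=2 product=2
t=7: arr=0 -> substrate=0 bound=2 product=3
t=8: arr=1 -> substrate=0 bound=2 product=4
t=9: arr=3 -> substrate=3 bound=2 product=4
t=10: arr=0 -> substrate=2 bound=2 product=5

Answer: 0 1 2 2 2 2 2 2 2 2 2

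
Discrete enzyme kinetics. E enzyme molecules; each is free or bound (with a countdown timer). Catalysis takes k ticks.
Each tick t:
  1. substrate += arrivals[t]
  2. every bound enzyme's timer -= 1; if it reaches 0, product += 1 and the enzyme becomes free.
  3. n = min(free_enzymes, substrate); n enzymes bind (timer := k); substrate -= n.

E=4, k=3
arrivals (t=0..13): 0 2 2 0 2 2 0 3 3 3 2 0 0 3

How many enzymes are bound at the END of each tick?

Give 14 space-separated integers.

t=0: arr=0 -> substrate=0 bound=0 product=0
t=1: arr=2 -> substrate=0 bound=2 product=0
t=2: arr=2 -> substrate=0 bound=4 product=0
t=3: arr=0 -> substrate=0 bound=4 product=0
t=4: arr=2 -> substrate=0 bound=4 product=2
t=5: arr=2 -> substrate=0 bound=4 product=4
t=6: arr=0 -> substrate=0 bound=4 product=4
t=7: arr=3 -> substrate=1 bound=4 product=6
t=8: arr=3 -> substrate=2 bound=4 product=8
t=9: arr=3 -> substrate=5 bound=4 product=8
t=10: arr=2 -> substrate=5 bound=4 product=10
t=11: arr=0 -> substrate=3 bound=4 product=12
t=12: arr=0 -> substrate=3 bound=4 product=12
t=13: arr=3 -> substrate=4 bound=4 product=14

Answer: 0 2 4 4 4 4 4 4 4 4 4 4 4 4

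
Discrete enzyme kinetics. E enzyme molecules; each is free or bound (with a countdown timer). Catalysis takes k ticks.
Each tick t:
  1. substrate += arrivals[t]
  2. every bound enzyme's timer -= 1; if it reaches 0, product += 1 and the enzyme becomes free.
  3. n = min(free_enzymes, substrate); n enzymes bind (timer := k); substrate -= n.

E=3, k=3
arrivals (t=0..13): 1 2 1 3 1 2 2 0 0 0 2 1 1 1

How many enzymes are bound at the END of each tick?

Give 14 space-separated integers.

Answer: 1 3 3 3 3 3 3 3 3 3 3 3 3 3

Derivation:
t=0: arr=1 -> substrate=0 bound=1 product=0
t=1: arr=2 -> substrate=0 bound=3 product=0
t=2: arr=1 -> substrate=1 bound=3 product=0
t=3: arr=3 -> substrate=3 bound=3 product=1
t=4: arr=1 -> substrate=2 bound=3 product=3
t=5: arr=2 -> substrate=4 bound=3 product=3
t=6: arr=2 -> substrate=5 bound=3 product=4
t=7: arr=0 -> substrate=3 bound=3 product=6
t=8: arr=0 -> substrate=3 bound=3 product=6
t=9: arr=0 -> substrate=2 bound=3 product=7
t=10: arr=2 -> substrate=2 bound=3 product=9
t=11: arr=1 -> substrate=3 bound=3 product=9
t=12: arr=1 -> substrate=3 bound=3 product=10
t=13: arr=1 -> substrate=2 bound=3 product=12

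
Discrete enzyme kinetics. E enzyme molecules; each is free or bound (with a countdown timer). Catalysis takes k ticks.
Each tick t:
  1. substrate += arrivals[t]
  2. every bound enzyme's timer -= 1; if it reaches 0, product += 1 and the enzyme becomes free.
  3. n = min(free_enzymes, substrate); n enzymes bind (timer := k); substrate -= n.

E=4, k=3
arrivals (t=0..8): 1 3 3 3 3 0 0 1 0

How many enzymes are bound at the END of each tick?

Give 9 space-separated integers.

t=0: arr=1 -> substrate=0 bound=1 product=0
t=1: arr=3 -> substrate=0 bound=4 product=0
t=2: arr=3 -> substrate=3 bound=4 product=0
t=3: arr=3 -> substrate=5 bound=4 product=1
t=4: arr=3 -> substrate=5 bound=4 product=4
t=5: arr=0 -> substrate=5 bound=4 product=4
t=6: arr=0 -> substrate=4 bound=4 product=5
t=7: arr=1 -> substrate=2 bound=4 product=8
t=8: arr=0 -> substrate=2 bound=4 product=8

Answer: 1 4 4 4 4 4 4 4 4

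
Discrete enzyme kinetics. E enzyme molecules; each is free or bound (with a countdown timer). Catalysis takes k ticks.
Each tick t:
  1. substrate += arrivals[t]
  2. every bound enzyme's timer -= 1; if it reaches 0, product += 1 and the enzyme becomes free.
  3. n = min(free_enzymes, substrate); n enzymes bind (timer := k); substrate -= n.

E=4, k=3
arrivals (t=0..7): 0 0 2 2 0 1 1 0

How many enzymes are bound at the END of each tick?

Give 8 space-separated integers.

t=0: arr=0 -> substrate=0 bound=0 product=0
t=1: arr=0 -> substrate=0 bound=0 product=0
t=2: arr=2 -> substrate=0 bound=2 product=0
t=3: arr=2 -> substrate=0 bound=4 product=0
t=4: arr=0 -> substrate=0 bound=4 product=0
t=5: arr=1 -> substrate=0 bound=3 product=2
t=6: arr=1 -> substrate=0 bound=2 product=4
t=7: arr=0 -> substrate=0 bound=2 product=4

Answer: 0 0 2 4 4 3 2 2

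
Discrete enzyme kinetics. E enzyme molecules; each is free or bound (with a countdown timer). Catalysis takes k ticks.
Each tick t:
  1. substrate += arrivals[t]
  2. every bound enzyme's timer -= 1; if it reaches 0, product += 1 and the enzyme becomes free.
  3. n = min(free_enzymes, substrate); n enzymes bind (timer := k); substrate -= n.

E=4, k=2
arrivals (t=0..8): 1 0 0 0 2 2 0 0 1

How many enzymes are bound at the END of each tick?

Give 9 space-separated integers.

Answer: 1 1 0 0 2 4 2 0 1

Derivation:
t=0: arr=1 -> substrate=0 bound=1 product=0
t=1: arr=0 -> substrate=0 bound=1 product=0
t=2: arr=0 -> substrate=0 bound=0 product=1
t=3: arr=0 -> substrate=0 bound=0 product=1
t=4: arr=2 -> substrate=0 bound=2 product=1
t=5: arr=2 -> substrate=0 bound=4 product=1
t=6: arr=0 -> substrate=0 bound=2 product=3
t=7: arr=0 -> substrate=0 bound=0 product=5
t=8: arr=1 -> substrate=0 bound=1 product=5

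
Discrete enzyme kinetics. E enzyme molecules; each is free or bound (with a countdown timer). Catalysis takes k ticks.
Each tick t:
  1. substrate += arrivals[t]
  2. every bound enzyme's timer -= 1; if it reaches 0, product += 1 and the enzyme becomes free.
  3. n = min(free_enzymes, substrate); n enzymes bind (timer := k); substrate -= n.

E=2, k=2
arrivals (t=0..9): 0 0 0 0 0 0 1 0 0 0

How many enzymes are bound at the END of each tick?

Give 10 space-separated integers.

Answer: 0 0 0 0 0 0 1 1 0 0

Derivation:
t=0: arr=0 -> substrate=0 bound=0 product=0
t=1: arr=0 -> substrate=0 bound=0 product=0
t=2: arr=0 -> substrate=0 bound=0 product=0
t=3: arr=0 -> substrate=0 bound=0 product=0
t=4: arr=0 -> substrate=0 bound=0 product=0
t=5: arr=0 -> substrate=0 bound=0 product=0
t=6: arr=1 -> substrate=0 bound=1 product=0
t=7: arr=0 -> substrate=0 bound=1 product=0
t=8: arr=0 -> substrate=0 bound=0 product=1
t=9: arr=0 -> substrate=0 bound=0 product=1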